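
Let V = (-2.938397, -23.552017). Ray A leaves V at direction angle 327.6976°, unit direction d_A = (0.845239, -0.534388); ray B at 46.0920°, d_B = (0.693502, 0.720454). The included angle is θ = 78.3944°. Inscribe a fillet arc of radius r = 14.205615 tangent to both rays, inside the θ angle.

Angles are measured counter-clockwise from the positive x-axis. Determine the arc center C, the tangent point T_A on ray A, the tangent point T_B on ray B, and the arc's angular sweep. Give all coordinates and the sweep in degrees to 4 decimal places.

center=(19.3766,-20.8537) T_A=(11.7853,-32.8608) T_B=(9.1421,-11.0020) sweep=101.6056

bisector direction at 6.8948° = (0.992768,0.120047)
center distance |VC| = r/sin(θ/2) = 14.205615/sin(39.1972°) = 22.477544
C = V + |VC|·bis = (19.3766,-20.8537)
T_A = V + ((C−V)·d_A)·d_A = V + 17.4195·d_A = (11.7853,-32.8608)
T_B = V + ((C−V)·d_B)·d_B = V + 17.4195·d_B = (9.1421,-11.0020)
sweep = 180° − θ = 101.6056°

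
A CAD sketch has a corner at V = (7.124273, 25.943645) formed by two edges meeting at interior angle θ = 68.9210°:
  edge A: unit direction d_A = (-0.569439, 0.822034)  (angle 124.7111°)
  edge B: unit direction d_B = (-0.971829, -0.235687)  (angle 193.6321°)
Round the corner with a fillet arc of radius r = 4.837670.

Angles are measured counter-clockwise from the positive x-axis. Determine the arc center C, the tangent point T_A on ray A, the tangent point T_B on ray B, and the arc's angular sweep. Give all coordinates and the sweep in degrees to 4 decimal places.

bisector direction at 159.1716° = (-0.934650,0.355570)
center distance |VC| = r/sin(θ/2) = 4.837670/sin(34.4605°) = 8.549568
C = V + |VC|·bis = (-0.8666,28.9836)
T_A = V + ((C−V)·d_A)·d_A = V + 7.0493·d_A = (3.1102,31.7384)
T_B = V + ((C−V)·d_B)·d_B = V + 7.0493·d_B = (0.2736,24.2822)
sweep = 180° − θ = 111.0790°

center=(-0.8666,28.9836) T_A=(3.1102,31.7384) T_B=(0.2736,24.2822) sweep=111.0790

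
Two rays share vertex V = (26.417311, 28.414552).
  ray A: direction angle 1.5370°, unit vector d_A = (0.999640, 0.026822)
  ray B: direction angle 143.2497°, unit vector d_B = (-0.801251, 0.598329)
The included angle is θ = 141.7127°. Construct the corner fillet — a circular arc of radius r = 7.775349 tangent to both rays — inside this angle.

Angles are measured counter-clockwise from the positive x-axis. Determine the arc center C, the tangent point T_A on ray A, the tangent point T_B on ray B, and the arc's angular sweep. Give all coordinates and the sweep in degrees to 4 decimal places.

center=(28.9069,36.2595) T_A=(29.1154,28.4869) T_B=(24.2547,30.0295) sweep=38.2873

bisector direction at 72.3933° = (0.302481,0.953156)
center distance |VC| = r/sin(θ/2) = 7.775349/sin(70.8564°) = 8.230501
C = V + |VC|·bis = (28.9069,36.2595)
T_A = V + ((C−V)·d_A)·d_A = V + 2.6991·d_A = (29.1154,28.4869)
T_B = V + ((C−V)·d_B)·d_B = V + 2.6991·d_B = (24.2547,30.0295)
sweep = 180° − θ = 38.2873°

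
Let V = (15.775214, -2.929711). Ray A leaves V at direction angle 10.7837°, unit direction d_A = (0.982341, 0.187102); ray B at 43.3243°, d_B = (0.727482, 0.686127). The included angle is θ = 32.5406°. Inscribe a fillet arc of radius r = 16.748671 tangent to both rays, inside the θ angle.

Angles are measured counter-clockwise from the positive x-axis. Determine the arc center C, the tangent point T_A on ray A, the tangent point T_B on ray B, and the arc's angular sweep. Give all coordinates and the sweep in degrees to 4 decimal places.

bisector direction at 27.0540° = (0.890578,0.454830)
center distance |VC| = r/sin(θ/2) = 16.748671/sin(16.2703°) = 59.780570
C = V + |VC|·bis = (69.0145,24.2603)
T_A = V + ((C−V)·d_A)·d_A = V + 57.3864·d_A = (72.1482,7.8074)
T_B = V + ((C−V)·d_B)·d_B = V + 57.3864·d_B = (57.5228,36.4446)
sweep = 180° − θ = 147.4594°

center=(69.0145,24.2603) T_A=(72.1482,7.8074) T_B=(57.5228,36.4446) sweep=147.4594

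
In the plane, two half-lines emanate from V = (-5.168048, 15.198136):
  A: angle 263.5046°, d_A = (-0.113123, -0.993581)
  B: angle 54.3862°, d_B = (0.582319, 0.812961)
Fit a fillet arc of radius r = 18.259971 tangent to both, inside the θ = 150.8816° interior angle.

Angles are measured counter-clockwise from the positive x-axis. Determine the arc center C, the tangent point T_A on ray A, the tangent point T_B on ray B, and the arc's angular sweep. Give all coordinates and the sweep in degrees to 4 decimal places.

center=(12.4382,8.4205) T_A=(-5.7045,10.4861) T_B=(-2.4064,19.0536) sweep=29.1184

bisector direction at 338.9454° = (0.933238,-0.359257)
center distance |VC| = r/sin(θ/2) = 18.259971/sin(75.4408°) = 18.865781
C = V + |VC|·bis = (12.4382,8.4205)
T_A = V + ((C−V)·d_A)·d_A = V + 4.7425·d_A = (-5.7045,10.4861)
T_B = V + ((C−V)·d_B)·d_B = V + 4.7425·d_B = (-2.4064,19.0536)
sweep = 180° − θ = 29.1184°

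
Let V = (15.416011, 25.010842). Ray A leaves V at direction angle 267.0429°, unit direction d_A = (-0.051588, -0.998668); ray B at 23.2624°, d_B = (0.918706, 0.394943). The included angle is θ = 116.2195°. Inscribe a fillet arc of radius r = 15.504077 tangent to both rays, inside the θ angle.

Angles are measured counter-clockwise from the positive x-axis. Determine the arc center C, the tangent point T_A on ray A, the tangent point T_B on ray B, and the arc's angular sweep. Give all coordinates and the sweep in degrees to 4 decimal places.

center=(30.4018,14.5771) T_A=(14.9184,15.3769) T_B=(24.2786,28.8208) sweep=63.7805

bisector direction at 325.1527° = (0.820677,-0.571392)
center distance |VC| = r/sin(θ/2) = 15.504077/sin(58.1097°) = 18.260250
C = V + |VC|·bis = (30.4018,14.5771)
T_A = V + ((C−V)·d_A)·d_A = V + 9.6468·d_A = (14.9184,15.3769)
T_B = V + ((C−V)·d_B)·d_B = V + 9.6468·d_B = (24.2786,28.8208)
sweep = 180° − θ = 63.7805°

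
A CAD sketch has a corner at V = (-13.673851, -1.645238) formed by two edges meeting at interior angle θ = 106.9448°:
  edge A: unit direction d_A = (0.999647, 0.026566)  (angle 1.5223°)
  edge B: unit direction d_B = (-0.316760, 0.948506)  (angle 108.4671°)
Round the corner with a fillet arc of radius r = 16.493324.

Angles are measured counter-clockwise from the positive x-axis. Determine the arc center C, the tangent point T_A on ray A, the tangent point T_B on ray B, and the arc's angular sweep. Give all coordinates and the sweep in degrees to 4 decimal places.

center=(-1.8996,15.1668) T_A=(-1.4614,-1.3207) T_B=(-17.5436,9.9424) sweep=73.0552

bisector direction at 54.9947° = (0.573652,0.819099)
center distance |VC| = r/sin(θ/2) = 16.493324/sin(53.4724°) = 20.525056
C = V + |VC|·bis = (-1.8996,15.1668)
T_A = V + ((C−V)·d_A)·d_A = V + 12.2167·d_A = (-1.4614,-1.3207)
T_B = V + ((C−V)·d_B)·d_B = V + 12.2167·d_B = (-17.5436,9.9424)
sweep = 180° − θ = 73.0552°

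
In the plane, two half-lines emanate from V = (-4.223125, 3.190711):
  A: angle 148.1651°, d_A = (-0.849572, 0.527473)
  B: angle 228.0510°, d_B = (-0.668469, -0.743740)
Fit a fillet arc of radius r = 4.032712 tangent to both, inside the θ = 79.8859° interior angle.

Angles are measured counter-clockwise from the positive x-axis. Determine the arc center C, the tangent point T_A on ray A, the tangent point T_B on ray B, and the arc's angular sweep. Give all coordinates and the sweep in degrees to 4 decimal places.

center=(-10.4416,2.3048) T_A=(-8.3144,5.7309) T_B=(-7.4423,-0.3909) sweep=100.1141

bisector direction at 188.1080° = (-0.990004,-0.141040)
center distance |VC| = r/sin(θ/2) = 4.032712/sin(39.9430°) = 6.281243
C = V + |VC|·bis = (-10.4416,2.3048)
T_A = V + ((C−V)·d_A)·d_A = V + 4.8157·d_A = (-8.3144,5.7309)
T_B = V + ((C−V)·d_B)·d_B = V + 4.8157·d_B = (-7.4423,-0.3909)
sweep = 180° − θ = 100.1141°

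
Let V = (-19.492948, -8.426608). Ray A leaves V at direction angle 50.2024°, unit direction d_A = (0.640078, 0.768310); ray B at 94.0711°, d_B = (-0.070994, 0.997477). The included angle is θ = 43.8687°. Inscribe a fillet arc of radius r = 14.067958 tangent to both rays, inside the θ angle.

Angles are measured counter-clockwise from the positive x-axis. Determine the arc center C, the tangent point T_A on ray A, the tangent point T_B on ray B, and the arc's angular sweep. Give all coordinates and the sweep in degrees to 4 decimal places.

center=(-7.9406,27.4186) T_A=(2.8679,18.4140) T_B=(-21.9731,26.4199) sweep=136.1313

bisector direction at 72.1368° = (0.306746,0.951791)
center distance |VC| = r/sin(θ/2) = 14.067958/sin(21.9343°) = 37.660782
C = V + |VC|·bis = (-7.9406,27.4186)
T_A = V + ((C−V)·d_A)·d_A = V + 34.9346·d_A = (2.8679,18.4140)
T_B = V + ((C−V)·d_B)·d_B = V + 34.9346·d_B = (-21.9731,26.4199)
sweep = 180° − θ = 136.1313°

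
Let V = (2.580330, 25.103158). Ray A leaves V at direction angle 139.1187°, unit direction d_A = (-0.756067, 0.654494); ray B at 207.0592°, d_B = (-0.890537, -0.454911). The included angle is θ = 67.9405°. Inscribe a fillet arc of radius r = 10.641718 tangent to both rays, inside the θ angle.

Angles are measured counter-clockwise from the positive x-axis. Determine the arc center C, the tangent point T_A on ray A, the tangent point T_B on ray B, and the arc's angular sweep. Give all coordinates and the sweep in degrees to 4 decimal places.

bisector direction at 173.0889° = (-0.992734,0.120328)
center distance |VC| = r/sin(θ/2) = 10.641718/sin(33.9703°) = 19.045159
C = V + |VC|·bis = (-16.3264,27.3948)
T_A = V + ((C−V)·d_A)·d_A = V + 15.7947·d_A = (-9.3615,35.4407)
T_B = V + ((C−V)·d_B)·d_B = V + 15.7947·d_B = (-11.4854,17.9180)
sweep = 180° − θ = 112.0595°

center=(-16.3264,27.3948) T_A=(-9.3615,35.4407) T_B=(-11.4854,17.9180) sweep=112.0595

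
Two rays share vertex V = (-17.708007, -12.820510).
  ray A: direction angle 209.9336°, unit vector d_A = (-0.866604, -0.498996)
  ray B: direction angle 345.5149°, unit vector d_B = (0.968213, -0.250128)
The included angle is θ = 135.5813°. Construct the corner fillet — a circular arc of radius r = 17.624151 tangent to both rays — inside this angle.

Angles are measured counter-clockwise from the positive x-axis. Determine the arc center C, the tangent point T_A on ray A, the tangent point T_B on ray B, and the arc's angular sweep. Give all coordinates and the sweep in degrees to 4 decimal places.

center=(-15.1494,-31.6843) T_A=(-23.9438,-16.4111) T_B=(-10.7411,-14.6203) sweep=44.4187

bisector direction at 277.7242° = (0.134406,-0.990926)
center distance |VC| = r/sin(θ/2) = 17.624151/sin(67.7906°) = 19.036489
C = V + |VC|·bis = (-15.1494,-31.6843)
T_A = V + ((C−V)·d_A)·d_A = V + 7.1956·d_A = (-23.9438,-16.4111)
T_B = V + ((C−V)·d_B)·d_B = V + 7.1956·d_B = (-10.7411,-14.6203)
sweep = 180° − θ = 44.4187°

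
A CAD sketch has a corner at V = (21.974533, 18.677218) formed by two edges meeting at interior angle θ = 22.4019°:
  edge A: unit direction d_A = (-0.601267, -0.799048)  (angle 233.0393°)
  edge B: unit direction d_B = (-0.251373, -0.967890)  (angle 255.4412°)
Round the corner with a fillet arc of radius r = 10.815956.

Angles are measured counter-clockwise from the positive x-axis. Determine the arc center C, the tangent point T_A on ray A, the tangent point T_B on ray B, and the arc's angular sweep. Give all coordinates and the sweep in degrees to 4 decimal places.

bisector direction at 244.2403° = (-0.434599,-0.900624)
center distance |VC| = r/sin(θ/2) = 10.815956/sin(11.2010°) = 55.680421
C = V + |VC|·bis = (-2.2241,-31.4699)
T_A = V + ((C−V)·d_A)·d_A = V + 54.6198·d_A = (-10.8666,-24.9666)
T_B = V + ((C−V)·d_B)·d_B = V + 54.6198·d_B = (8.2446,-34.1888)
sweep = 180° − θ = 157.5981°

center=(-2.2241,-31.4699) T_A=(-10.8666,-24.9666) T_B=(8.2446,-34.1888) sweep=157.5981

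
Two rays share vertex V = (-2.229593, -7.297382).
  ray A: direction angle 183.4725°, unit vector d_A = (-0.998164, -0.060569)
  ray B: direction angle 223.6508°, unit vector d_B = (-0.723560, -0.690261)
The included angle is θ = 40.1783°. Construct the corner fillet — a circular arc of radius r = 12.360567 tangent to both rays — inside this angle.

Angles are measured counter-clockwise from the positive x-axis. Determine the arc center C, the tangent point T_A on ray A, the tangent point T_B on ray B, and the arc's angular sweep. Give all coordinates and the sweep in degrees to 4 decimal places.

center=(-35.2155,-21.6823) T_A=(-35.9642,-9.3444) T_B=(-26.6835,-30.6259) sweep=139.8217

bisector direction at 203.5616° = (-0.916630,-0.399736)
center distance |VC| = r/sin(θ/2) = 12.360567/sin(20.0892°) = 35.986084
C = V + |VC|·bis = (-35.2155,-21.6823)
T_A = V + ((C−V)·d_A)·d_A = V + 33.7967·d_A = (-35.9642,-9.3444)
T_B = V + ((C−V)·d_B)·d_B = V + 33.7967·d_B = (-26.6835,-30.6259)
sweep = 180° − θ = 139.8217°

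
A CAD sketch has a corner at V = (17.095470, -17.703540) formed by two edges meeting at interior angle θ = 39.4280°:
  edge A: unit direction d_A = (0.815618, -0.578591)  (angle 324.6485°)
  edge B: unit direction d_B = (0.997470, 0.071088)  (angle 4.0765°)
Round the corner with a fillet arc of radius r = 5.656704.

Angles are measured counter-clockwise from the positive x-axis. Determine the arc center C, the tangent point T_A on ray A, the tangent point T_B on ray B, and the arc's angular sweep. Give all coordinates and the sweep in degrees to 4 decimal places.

center=(33.2441,-22.2237) T_A=(29.9711,-26.8374) T_B=(32.8419,-16.5813) sweep=140.5720

bisector direction at 344.3625° = (0.962986,-0.269550)
center distance |VC| = r/sin(θ/2) = 5.656704/sin(19.7140°) = 16.769285
C = V + |VC|·bis = (33.2441,-22.2237)
T_A = V + ((C−V)·d_A)·d_A = V + 15.7864·d_A = (29.9711,-26.8374)
T_B = V + ((C−V)·d_B)·d_B = V + 15.7864·d_B = (32.8419,-16.5813)
sweep = 180° − θ = 140.5720°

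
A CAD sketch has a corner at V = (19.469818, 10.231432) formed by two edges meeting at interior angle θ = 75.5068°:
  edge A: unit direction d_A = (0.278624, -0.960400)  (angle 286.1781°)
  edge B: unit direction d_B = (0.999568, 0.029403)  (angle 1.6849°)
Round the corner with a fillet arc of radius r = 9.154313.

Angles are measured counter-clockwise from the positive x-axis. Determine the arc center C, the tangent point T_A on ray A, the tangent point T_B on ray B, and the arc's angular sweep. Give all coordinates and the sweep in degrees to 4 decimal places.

bisector direction at 323.9315° = (0.808314,-0.588752)
center distance |VC| = r/sin(θ/2) = 9.154313/sin(37.7534°) = 14.951573
C = V + |VC|·bis = (31.5554,1.4287)
T_A = V + ((C−V)·d_A)·d_A = V + 11.8215·d_A = (22.7636,-1.1219)
T_B = V + ((C−V)·d_B)·d_B = V + 11.8215·d_B = (31.2862,10.5790)
sweep = 180° − θ = 104.4932°

center=(31.5554,1.4287) T_A=(22.7636,-1.1219) T_B=(31.2862,10.5790) sweep=104.4932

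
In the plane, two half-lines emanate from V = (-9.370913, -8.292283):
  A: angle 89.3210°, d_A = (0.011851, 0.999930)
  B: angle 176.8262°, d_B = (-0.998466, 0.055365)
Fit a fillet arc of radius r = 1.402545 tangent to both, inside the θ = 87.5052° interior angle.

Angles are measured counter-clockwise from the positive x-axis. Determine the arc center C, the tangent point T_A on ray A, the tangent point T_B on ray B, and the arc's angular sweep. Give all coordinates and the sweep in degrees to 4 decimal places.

bisector direction at 133.0736° = (-0.682937,0.730477)
center distance |VC| = r/sin(θ/2) = 1.402545/sin(43.7526°) = 2.028130
C = V + |VC|·bis = (-10.7560,-6.8108)
T_A = V + ((C−V)·d_A)·d_A = V + 1.4650·d_A = (-9.3536,-6.8274)
T_B = V + ((C−V)·d_B)·d_B = V + 1.4650·d_B = (-10.8337,-8.2112)
sweep = 180° − θ = 92.4948°

center=(-10.7560,-6.8108) T_A=(-9.3536,-6.8274) T_B=(-10.8337,-8.2112) sweep=92.4948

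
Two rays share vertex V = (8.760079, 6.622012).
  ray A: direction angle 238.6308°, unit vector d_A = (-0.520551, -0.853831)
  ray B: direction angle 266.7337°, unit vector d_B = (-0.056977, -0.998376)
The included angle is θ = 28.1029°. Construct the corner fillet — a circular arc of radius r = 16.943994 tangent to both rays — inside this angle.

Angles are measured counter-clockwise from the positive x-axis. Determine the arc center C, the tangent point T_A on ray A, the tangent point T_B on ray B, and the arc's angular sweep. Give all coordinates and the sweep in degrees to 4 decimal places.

center=(-12.0137,-60.0022) T_A=(-26.4810,-51.1820) T_B=(4.9028,-60.9676) sweep=151.8971

bisector direction at 252.6823° = (-0.297671,-0.954669)
center distance |VC| = r/sin(θ/2) = 16.943994/sin(14.0515°) = 69.787792
C = V + |VC|·bis = (-12.0137,-60.0022)
T_A = V + ((C−V)·d_A)·d_A = V + 67.6996·d_A = (-26.4810,-51.1820)
T_B = V + ((C−V)·d_B)·d_B = V + 67.6996·d_B = (4.9028,-60.9676)
sweep = 180° − θ = 151.8971°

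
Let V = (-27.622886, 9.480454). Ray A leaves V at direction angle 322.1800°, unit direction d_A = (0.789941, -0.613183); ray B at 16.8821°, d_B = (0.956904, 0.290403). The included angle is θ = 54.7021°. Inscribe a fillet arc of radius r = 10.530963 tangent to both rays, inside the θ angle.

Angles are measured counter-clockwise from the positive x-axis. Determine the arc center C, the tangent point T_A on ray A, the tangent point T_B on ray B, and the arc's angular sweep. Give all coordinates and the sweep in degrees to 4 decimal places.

center=(-5.0832,5.3156) T_A=(-11.5406,-3.0032) T_B=(-8.1414,15.3927) sweep=125.2979

bisector direction at 349.5310° = (0.983354,-0.181703)
center distance |VC| = r/sin(θ/2) = 10.530963/sin(27.3511°) = 22.921246
C = V + |VC|·bis = (-5.0832,5.3156)
T_A = V + ((C−V)·d_A)·d_A = V + 20.3588·d_A = (-11.5406,-3.0032)
T_B = V + ((C−V)·d_B)·d_B = V + 20.3588·d_B = (-8.1414,15.3927)
sweep = 180° − θ = 125.2979°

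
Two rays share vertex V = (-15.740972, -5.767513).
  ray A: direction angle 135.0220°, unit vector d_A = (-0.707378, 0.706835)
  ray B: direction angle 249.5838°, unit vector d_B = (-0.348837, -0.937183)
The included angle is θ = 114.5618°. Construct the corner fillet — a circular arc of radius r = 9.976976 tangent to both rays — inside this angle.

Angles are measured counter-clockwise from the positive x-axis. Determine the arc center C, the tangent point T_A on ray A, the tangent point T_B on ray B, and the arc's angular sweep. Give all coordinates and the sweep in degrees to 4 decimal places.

center=(-27.3272,-8.2943) T_A=(-20.2751,-1.2368) T_B=(-17.9769,-11.7747) sweep=65.4382

bisector direction at 192.3029° = (-0.977035,-0.213080)
center distance |VC| = r/sin(θ/2) = 9.976976/sin(57.2809°) = 11.858567
C = V + |VC|·bis = (-27.3272,-8.2943)
T_A = V + ((C−V)·d_A)·d_A = V + 6.4098·d_A = (-20.2751,-1.2368)
T_B = V + ((C−V)·d_B)·d_B = V + 6.4098·d_B = (-17.9769,-11.7747)
sweep = 180° − θ = 65.4382°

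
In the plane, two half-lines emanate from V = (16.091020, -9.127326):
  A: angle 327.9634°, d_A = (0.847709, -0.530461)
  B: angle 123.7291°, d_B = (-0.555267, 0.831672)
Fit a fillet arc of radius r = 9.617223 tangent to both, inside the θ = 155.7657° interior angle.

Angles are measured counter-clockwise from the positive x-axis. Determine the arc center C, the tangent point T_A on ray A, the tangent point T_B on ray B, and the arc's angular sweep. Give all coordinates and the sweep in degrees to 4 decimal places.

center=(22.9429,-2.0700) T_A=(17.8413,-10.2226) T_B=(14.9445,-7.4101) sweep=24.2343

bisector direction at 45.8462° = (0.696586,0.717473)
center distance |VC| = r/sin(θ/2) = 9.617223/sin(77.8829°) = 9.836373
C = V + |VC|·bis = (22.9429,-2.0700)
T_A = V + ((C−V)·d_A)·d_A = V + 2.0648·d_A = (17.8413,-10.2226)
T_B = V + ((C−V)·d_B)·d_B = V + 2.0648·d_B = (14.9445,-7.4101)
sweep = 180° − θ = 24.2343°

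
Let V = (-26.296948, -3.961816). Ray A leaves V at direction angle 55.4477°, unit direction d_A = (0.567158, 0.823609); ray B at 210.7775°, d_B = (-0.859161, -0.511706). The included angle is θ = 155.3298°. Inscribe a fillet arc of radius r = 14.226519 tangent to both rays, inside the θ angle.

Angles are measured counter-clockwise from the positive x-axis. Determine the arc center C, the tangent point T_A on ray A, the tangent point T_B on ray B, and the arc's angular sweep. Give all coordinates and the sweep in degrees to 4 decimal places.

center=(-36.2496,6.6691) T_A=(-24.5325,-1.3996) T_B=(-28.9698,-5.5537) sweep=24.6702

bisector direction at 133.1126° = (-0.683434,0.730012)
center distance |VC| = r/sin(θ/2) = 14.226519/sin(77.6649°) = 14.562701
C = V + |VC|·bis = (-36.2496,6.6691)
T_A = V + ((C−V)·d_A)·d_A = V + 3.1110·d_A = (-24.5325,-1.3996)
T_B = V + ((C−V)·d_B)·d_B = V + 3.1110·d_B = (-28.9698,-5.5537)
sweep = 180° − θ = 24.6702°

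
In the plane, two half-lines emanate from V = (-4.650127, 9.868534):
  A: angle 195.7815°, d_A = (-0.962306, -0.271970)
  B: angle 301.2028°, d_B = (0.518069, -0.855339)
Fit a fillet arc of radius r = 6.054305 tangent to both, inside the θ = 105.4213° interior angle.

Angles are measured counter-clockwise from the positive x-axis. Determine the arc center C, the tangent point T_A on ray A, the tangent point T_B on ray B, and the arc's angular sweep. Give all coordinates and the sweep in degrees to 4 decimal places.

center=(-7.4401,2.7886) T_A=(-9.0867,8.6147) T_B=(-2.2616,5.9251) sweep=74.5787

bisector direction at 248.4921° = (-0.366629,-0.930367)
center distance |VC| = r/sin(θ/2) = 6.054305/sin(52.7107°) = 7.609868
C = V + |VC|·bis = (-7.4401,2.7886)
T_A = V + ((C−V)·d_A)·d_A = V + 4.6104·d_A = (-9.0867,8.6147)
T_B = V + ((C−V)·d_B)·d_B = V + 4.6104·d_B = (-2.2616,5.9251)
sweep = 180° − θ = 74.5787°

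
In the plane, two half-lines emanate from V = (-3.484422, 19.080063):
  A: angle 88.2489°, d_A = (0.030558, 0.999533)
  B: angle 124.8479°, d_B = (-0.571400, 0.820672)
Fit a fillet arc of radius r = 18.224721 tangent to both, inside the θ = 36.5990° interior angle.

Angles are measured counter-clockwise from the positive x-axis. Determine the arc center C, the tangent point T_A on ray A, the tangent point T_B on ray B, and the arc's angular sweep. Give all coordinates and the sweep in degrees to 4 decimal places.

bisector direction at 106.5484° = (-0.284825,0.958579)
center distance |VC| = r/sin(θ/2) = 18.224721/sin(18.2995°) = 58.043439
C = V + |VC|·bis = (-20.0167,74.7193)
T_A = V + ((C−V)·d_A)·d_A = V + 55.1081·d_A = (-1.8004,74.1624)
T_B = V + ((C−V)·d_B)·d_B = V + 55.1081·d_B = (-34.9732,64.3057)
sweep = 180° − θ = 143.4010°

center=(-20.0167,74.7193) T_A=(-1.8004,74.1624) T_B=(-34.9732,64.3057) sweep=143.4010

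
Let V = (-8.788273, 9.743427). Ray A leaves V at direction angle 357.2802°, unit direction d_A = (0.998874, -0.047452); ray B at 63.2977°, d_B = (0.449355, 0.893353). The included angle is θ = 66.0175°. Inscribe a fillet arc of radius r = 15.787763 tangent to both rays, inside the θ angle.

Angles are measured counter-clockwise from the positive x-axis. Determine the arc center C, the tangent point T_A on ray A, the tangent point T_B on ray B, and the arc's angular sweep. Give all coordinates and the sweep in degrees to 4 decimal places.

bisector direction at 30.2889° = (0.863493,0.504361)
center distance |VC| = r/sin(θ/2) = 15.787763/sin(33.0087°) = 28.980757
C = V + |VC|·bis = (16.2364,24.3602)
T_A = V + ((C−V)·d_A)·d_A = V + 24.3029·d_A = (15.4872,8.5902)
T_B = V + ((C−V)·d_B)·d_B = V + 24.3029·d_B = (2.1324,31.4545)
sweep = 180° − θ = 113.9825°

center=(16.2364,24.3602) T_A=(15.4872,8.5902) T_B=(2.1324,31.4545) sweep=113.9825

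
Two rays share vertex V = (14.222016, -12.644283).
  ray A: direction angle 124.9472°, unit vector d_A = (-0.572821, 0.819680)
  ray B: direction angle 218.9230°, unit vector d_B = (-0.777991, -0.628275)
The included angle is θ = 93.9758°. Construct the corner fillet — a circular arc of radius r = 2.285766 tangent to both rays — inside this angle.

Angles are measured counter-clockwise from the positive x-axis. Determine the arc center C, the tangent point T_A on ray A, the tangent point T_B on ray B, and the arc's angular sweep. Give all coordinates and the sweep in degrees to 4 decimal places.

center=(11.1269,-12.2057) T_A=(13.0005,-10.8964) T_B=(12.5630,-13.9840) sweep=86.0242

bisector direction at 171.9351° = (-0.990110,0.140295)
center distance |VC| = r/sin(θ/2) = 2.285766/sin(46.9879°) = 3.126006
C = V + |VC|·bis = (11.1269,-12.2057)
T_A = V + ((C−V)·d_A)·d_A = V + 2.1324·d_A = (13.0005,-10.8964)
T_B = V + ((C−V)·d_B)·d_B = V + 2.1324·d_B = (12.5630,-13.9840)
sweep = 180° − θ = 86.0242°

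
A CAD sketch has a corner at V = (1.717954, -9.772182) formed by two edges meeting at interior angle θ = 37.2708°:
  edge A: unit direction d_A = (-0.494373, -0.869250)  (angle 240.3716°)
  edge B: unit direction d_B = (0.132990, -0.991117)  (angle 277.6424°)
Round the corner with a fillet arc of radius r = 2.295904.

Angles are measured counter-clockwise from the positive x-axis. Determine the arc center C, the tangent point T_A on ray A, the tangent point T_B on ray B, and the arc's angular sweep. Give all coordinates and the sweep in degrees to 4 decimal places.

center=(0.3479,-16.8253) T_A=(-1.6478,-15.6902) T_B=(2.6234,-16.5199) sweep=142.7292

bisector direction at 259.0070° = (-0.190689,-0.981650)
center distance |VC| = r/sin(θ/2) = 2.295904/sin(18.6354°) = 7.184920
C = V + |VC|·bis = (0.3479,-16.8253)
T_A = V + ((C−V)·d_A)·d_A = V + 6.8082·d_A = (-1.6478,-15.6902)
T_B = V + ((C−V)·d_B)·d_B = V + 6.8082·d_B = (2.6234,-16.5199)
sweep = 180° − θ = 142.7292°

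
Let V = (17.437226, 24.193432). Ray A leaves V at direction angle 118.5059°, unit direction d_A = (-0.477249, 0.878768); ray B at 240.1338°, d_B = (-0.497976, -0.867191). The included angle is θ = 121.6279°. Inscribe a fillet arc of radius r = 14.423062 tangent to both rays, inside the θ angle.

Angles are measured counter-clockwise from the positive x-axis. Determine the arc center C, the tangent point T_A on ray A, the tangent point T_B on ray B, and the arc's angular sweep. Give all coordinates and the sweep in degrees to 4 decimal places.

center=(0.9179,24.3895) T_A=(13.5924,31.2729) T_B=(13.4254,17.2072) sweep=58.3721

bisector direction at 179.3199° = (-0.999930,0.011871)
center distance |VC| = r/sin(θ/2) = 14.423062/sin(60.8139°) = 16.520490
C = V + |VC|·bis = (0.9179,24.3895)
T_A = V + ((C−V)·d_A)·d_A = V + 8.0562·d_A = (13.5924,31.2729)
T_B = V + ((C−V)·d_B)·d_B = V + 8.0562·d_B = (13.4254,17.2072)
sweep = 180° − θ = 58.3721°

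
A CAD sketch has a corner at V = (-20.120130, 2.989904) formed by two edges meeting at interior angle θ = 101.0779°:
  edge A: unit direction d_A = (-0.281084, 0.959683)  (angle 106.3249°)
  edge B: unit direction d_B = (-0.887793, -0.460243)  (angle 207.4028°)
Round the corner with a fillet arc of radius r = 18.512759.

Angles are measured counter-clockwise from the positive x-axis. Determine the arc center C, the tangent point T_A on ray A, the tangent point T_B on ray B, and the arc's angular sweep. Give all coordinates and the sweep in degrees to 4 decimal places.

bisector direction at 156.8638° = (-0.919574,0.392917)
center distance |VC| = r/sin(θ/2) = 18.512759/sin(50.5389°) = 23.978493
C = V + |VC|·bis = (-42.1701,12.4115)
T_A = V + ((C−V)·d_A)·d_A = V + 15.2396·d_A = (-24.4037,17.6151)
T_B = V + ((C−V)·d_B)·d_B = V + 15.2396·d_B = (-33.6498,-4.0240)
sweep = 180° − θ = 78.9221°

center=(-42.1701,12.4115) T_A=(-24.4037,17.6151) T_B=(-33.6498,-4.0240) sweep=78.9221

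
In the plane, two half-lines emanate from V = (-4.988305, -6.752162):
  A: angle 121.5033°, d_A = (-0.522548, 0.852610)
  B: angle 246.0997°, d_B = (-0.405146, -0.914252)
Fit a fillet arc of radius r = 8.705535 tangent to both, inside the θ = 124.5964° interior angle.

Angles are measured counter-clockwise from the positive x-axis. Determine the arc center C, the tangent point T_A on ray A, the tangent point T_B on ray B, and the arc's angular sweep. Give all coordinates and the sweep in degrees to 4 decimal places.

bisector direction at 183.8015° = (-0.997800,-0.066300)
center distance |VC| = r/sin(θ/2) = 8.705535/sin(62.2982°) = 9.832552
C = V + |VC|·bis = (-14.7992,-7.4041)
T_A = V + ((C−V)·d_A)·d_A = V + 4.5709·d_A = (-7.3768,-2.8550)
T_B = V + ((C−V)·d_B)·d_B = V + 4.5709·d_B = (-6.8402,-10.9311)
sweep = 180° − θ = 55.4036°

center=(-14.7992,-7.4041) T_A=(-7.3768,-2.8550) T_B=(-6.8402,-10.9311) sweep=55.4036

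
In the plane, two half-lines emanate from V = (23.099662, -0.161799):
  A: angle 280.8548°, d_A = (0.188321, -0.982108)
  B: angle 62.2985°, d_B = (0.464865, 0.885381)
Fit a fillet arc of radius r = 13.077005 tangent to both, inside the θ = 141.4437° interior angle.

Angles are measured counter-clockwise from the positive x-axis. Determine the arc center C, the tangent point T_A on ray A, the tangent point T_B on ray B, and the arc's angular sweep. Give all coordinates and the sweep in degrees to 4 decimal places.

center=(36.8040,-2.1912) T_A=(23.9610,-4.6539) T_B=(25.2259,3.8879) sweep=38.5563

bisector direction at 351.5767° = (0.989213,-0.146486)
center distance |VC| = r/sin(θ/2) = 13.077005/sin(70.7219°) = 13.853832
C = V + |VC|·bis = (36.8040,-2.1912)
T_A = V + ((C−V)·d_A)·d_A = V + 4.5739·d_A = (23.9610,-4.6539)
T_B = V + ((C−V)·d_B)·d_B = V + 4.5739·d_B = (25.2259,3.8879)
sweep = 180° − θ = 38.5563°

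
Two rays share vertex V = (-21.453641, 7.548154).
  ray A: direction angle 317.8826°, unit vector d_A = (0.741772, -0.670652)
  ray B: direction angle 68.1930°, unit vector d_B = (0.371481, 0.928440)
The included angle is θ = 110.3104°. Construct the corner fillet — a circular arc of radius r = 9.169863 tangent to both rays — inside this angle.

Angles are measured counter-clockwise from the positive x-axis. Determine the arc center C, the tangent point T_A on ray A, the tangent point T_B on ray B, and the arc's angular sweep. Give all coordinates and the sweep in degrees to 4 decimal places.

center=(-10.5685,10.0688) T_A=(-16.7183,3.2668) T_B=(-19.0822,13.4752) sweep=69.6896

bisector direction at 13.0378° = (0.974221,0.225594)
center distance |VC| = r/sin(θ/2) = 9.169863/sin(55.1552°) = 11.173185
C = V + |VC|·bis = (-10.5685,10.0688)
T_A = V + ((C−V)·d_A)·d_A = V + 6.3839·d_A = (-16.7183,3.2668)
T_B = V + ((C−V)·d_B)·d_B = V + 6.3839·d_B = (-19.0822,13.4752)
sweep = 180° − θ = 69.6896°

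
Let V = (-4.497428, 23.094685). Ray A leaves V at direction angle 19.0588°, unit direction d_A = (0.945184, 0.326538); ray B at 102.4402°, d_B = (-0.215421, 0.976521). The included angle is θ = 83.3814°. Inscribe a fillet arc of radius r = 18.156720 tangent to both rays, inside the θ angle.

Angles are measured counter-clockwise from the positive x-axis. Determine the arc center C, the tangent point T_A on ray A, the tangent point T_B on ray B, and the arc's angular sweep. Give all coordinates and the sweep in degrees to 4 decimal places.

center=(8.8416,46.9127) T_A=(14.7704,29.7513) T_B=(-8.8888,43.0014) sweep=96.6186

bisector direction at 60.7495° = (0.488629,0.872492)
center distance |VC| = r/sin(θ/2) = 18.156720/sin(41.6907°) = 27.298857
C = V + |VC|·bis = (8.8416,46.9127)
T_A = V + ((C−V)·d_A)·d_A = V + 20.3853·d_A = (14.7704,29.7513)
T_B = V + ((C−V)·d_B)·d_B = V + 20.3853·d_B = (-8.8888,43.0014)
sweep = 180° − θ = 96.6186°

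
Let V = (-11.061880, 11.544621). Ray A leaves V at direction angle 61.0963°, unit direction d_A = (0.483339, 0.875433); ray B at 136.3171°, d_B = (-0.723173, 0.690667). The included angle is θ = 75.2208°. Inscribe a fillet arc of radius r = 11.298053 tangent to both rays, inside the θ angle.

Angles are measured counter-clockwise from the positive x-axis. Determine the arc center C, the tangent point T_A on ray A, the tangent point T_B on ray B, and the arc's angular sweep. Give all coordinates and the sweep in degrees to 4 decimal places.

center=(-13.8643,29.8439) T_A=(-3.9736,24.3831) T_B=(-21.6674,21.6735) sweep=104.7792

bisector direction at 98.7067° = (-0.151376,0.988476)
center distance |VC| = r/sin(θ/2) = 11.298053/sin(37.6104°) = 18.512629
C = V + |VC|·bis = (-13.8643,29.8439)
T_A = V + ((C−V)·d_A)·d_A = V + 14.6653·d_A = (-3.9736,24.3831)
T_B = V + ((C−V)·d_B)·d_B = V + 14.6653·d_B = (-21.6674,21.6735)
sweep = 180° − θ = 104.7792°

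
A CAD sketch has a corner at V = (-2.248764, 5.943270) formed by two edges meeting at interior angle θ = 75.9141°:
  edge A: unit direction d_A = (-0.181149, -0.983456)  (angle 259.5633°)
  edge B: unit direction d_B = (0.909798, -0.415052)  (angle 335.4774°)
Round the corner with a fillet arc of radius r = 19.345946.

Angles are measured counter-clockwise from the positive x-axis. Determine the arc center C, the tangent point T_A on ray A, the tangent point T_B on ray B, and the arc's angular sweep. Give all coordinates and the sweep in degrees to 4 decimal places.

center=(12.2846,-21.9509) T_A=(-6.7413,-18.4464) T_B=(20.3142,-4.3500) sweep=104.0859

bisector direction at 297.5204° = (0.462064,-0.886847)
center distance |VC| = r/sin(θ/2) = 19.345946/sin(37.9571°) = 31.453212
C = V + |VC|·bis = (12.2846,-21.9509)
T_A = V + ((C−V)·d_A)·d_A = V + 24.8000·d_A = (-6.7413,-18.4464)
T_B = V + ((C−V)·d_B)·d_B = V + 24.8000·d_B = (20.3142,-4.3500)
sweep = 180° − θ = 104.0859°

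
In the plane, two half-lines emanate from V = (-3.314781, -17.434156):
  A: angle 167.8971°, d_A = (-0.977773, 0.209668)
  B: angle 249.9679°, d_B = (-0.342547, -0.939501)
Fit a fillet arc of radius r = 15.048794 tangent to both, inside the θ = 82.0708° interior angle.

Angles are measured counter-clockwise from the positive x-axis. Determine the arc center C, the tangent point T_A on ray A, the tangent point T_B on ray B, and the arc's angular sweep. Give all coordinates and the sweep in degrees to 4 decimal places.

bisector direction at 208.9325° = (-0.875190,-0.483779)
center distance |VC| = r/sin(θ/2) = 15.048794/sin(41.0354°) = 22.921883
C = V + |VC|·bis = (-23.3758,-28.5233)
T_A = V + ((C−V)·d_A)·d_A = V + 17.2901·d_A = (-20.2205,-13.8090)
T_B = V + ((C−V)·d_B)·d_B = V + 17.2901·d_B = (-9.2374,-33.6782)
sweep = 180° − θ = 97.9292°

center=(-23.3758,-28.5233) T_A=(-20.2205,-13.8090) T_B=(-9.2374,-33.6782) sweep=97.9292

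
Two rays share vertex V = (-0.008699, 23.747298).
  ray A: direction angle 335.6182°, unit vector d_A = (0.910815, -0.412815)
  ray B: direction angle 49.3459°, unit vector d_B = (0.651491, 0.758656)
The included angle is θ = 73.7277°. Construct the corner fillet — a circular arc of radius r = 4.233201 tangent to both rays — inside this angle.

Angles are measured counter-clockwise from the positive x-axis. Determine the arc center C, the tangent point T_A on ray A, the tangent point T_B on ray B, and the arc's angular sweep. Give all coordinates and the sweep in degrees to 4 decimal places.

bisector direction at 12.4821° = (0.976364,0.216134)
center distance |VC| = r/sin(θ/2) = 4.233201/sin(36.8638°) = 7.056328
C = V + |VC|·bis = (6.8808,25.2724)
T_A = V + ((C−V)·d_A)·d_A = V + 5.6455·d_A = (5.1333,21.4167)
T_B = V + ((C−V)·d_B)·d_B = V + 5.6455·d_B = (3.6693,28.0303)
sweep = 180° − θ = 106.2723°

center=(6.8808,25.2724) T_A=(5.1333,21.4167) T_B=(3.6693,28.0303) sweep=106.2723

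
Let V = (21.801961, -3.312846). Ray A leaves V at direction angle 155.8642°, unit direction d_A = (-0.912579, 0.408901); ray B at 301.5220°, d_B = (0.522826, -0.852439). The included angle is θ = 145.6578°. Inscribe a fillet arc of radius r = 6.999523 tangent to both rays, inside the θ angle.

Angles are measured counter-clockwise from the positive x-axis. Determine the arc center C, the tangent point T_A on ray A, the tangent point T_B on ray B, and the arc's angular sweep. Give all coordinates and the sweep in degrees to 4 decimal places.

bisector direction at 228.6931° = (-0.660092,-0.751185)
center distance |VC| = r/sin(θ/2) = 6.999523/sin(72.8289°) = 7.326065
C = V + |VC|·bis = (16.9661,-8.8161)
T_A = V + ((C−V)·d_A)·d_A = V + 2.1628·d_A = (19.8282,-2.4285)
T_B = V + ((C−V)·d_B)·d_B = V + 2.1628·d_B = (22.9328,-5.1565)
sweep = 180° − θ = 34.3422°

center=(16.9661,-8.8161) T_A=(19.8282,-2.4285) T_B=(22.9328,-5.1565) sweep=34.3422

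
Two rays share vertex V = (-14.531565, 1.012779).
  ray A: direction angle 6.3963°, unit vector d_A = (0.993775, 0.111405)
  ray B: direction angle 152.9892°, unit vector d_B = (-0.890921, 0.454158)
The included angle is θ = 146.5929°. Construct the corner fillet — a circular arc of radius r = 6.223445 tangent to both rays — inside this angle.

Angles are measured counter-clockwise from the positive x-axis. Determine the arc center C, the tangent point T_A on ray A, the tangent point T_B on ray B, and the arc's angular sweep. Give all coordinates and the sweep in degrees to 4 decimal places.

bisector direction at 79.6927° = (0.178927,0.983862)
center distance |VC| = r/sin(θ/2) = 6.223445/sin(73.2964°) = 6.497614
C = V + |VC|·bis = (-13.3690,7.4055)
T_A = V + ((C−V)·d_A)·d_A = V + 1.8675·d_A = (-12.6756,1.2208)
T_B = V + ((C−V)·d_B)·d_B = V + 1.8675·d_B = (-16.1954,1.8609)
sweep = 180° − θ = 33.4071°

center=(-13.3690,7.4055) T_A=(-12.6756,1.2208) T_B=(-16.1954,1.8609) sweep=33.4071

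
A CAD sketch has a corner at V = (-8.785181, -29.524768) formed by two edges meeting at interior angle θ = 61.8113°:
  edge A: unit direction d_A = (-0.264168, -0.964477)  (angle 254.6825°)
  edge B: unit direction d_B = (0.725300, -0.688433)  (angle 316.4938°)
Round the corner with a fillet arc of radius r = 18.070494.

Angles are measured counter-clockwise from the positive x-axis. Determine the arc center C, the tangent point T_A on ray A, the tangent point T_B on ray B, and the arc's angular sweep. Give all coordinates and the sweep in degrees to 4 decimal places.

center=(0.6690,-63.4129) T_A=(-16.7596,-58.6393) T_B=(13.1093,-50.3064) sweep=118.1887

bisector direction at 285.5881° = (0.268721,-0.963218)
center distance |VC| = r/sin(θ/2) = 18.070494/sin(30.9057°) = 35.182212
C = V + |VC|·bis = (0.6690,-63.4129)
T_A = V + ((C−V)·d_A)·d_A = V + 30.1868·d_A = (-16.7596,-58.6393)
T_B = V + ((C−V)·d_B)·d_B = V + 30.1868·d_B = (13.1093,-50.3064)
sweep = 180° − θ = 118.1887°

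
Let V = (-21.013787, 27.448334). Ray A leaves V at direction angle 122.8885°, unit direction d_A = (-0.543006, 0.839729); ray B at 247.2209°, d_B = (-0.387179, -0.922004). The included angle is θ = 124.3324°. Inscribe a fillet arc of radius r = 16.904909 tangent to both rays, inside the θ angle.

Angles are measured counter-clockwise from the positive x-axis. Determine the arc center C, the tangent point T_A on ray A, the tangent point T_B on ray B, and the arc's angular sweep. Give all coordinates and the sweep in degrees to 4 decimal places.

bisector direction at 185.0547° = (-0.996111,-0.088107)
center distance |VC| = r/sin(θ/2) = 16.904909/sin(62.1662°) = 19.116590
C = V + |VC|·bis = (-40.0560,25.7640)
T_A = V + ((C−V)·d_A)·d_A = V + 8.9257·d_A = (-25.8605,34.9435)
T_B = V + ((C−V)·d_B)·d_B = V + 8.9257·d_B = (-24.4696,19.2188)
sweep = 180° − θ = 55.6676°

center=(-40.0560,25.7640) T_A=(-25.8605,34.9435) T_B=(-24.4696,19.2188) sweep=55.6676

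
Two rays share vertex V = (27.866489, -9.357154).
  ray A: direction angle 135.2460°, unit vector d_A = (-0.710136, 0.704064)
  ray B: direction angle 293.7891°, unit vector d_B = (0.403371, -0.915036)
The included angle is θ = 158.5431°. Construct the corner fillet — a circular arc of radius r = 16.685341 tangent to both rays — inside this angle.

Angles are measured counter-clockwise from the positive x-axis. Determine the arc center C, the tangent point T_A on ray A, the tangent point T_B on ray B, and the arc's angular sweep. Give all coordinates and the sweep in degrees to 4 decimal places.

bisector direction at 214.5176° = (-0.823953,-0.566659)
center distance |VC| = r/sin(θ/2) = 16.685341/sin(79.2716°) = 16.982181
C = V + |VC|·bis = (13.8740,-18.9803)
T_A = V + ((C−V)·d_A)·d_A = V + 3.1613·d_A = (25.6215,-7.1314)
T_B = V + ((C−V)·d_B)·d_B = V + 3.1613·d_B = (29.1417,-12.2499)
sweep = 180° − θ = 21.4569°

center=(13.8740,-18.9803) T_A=(25.6215,-7.1314) T_B=(29.1417,-12.2499) sweep=21.4569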